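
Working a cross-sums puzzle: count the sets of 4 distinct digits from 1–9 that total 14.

5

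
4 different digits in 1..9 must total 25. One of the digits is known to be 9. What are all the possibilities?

{1,7,8,9}; {2,6,8,9}; {3,5,8,9}; {3,6,7,9}; {4,5,7,9}

4 distinct digits from 1–9 sum between 10 and 30.
Keeping only sets containing 9.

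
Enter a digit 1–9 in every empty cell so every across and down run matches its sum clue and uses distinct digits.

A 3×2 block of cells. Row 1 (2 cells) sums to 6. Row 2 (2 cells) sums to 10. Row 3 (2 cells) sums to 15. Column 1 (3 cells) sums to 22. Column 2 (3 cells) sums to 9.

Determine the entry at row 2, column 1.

8

The 6 across and the 22 down share only 5, so (1,1) = 5.
(1,2) = 6 − 5 = 1 completes the 6 across.
Given what's placed, (3,2) must be 6 to fit the 15 across and 9 down.
(2,2) = 9 − 7 = 2 completes the 9 down.
(3,1) = 15 − 6 = 9 completes the 15 across.
(2,1) = 10 − 2 = 8 completes the 10 across.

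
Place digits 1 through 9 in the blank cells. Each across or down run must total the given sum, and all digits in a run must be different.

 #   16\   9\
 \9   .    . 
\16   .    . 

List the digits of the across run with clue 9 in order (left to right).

16 in 2 cells must be {7,9}.
The 9 across and the 16 down share only 7, so R1C1 = 7.
R1C2 = 9 − 7 = 2 completes the 9 across.
R2C1 = 16 − 7 = 9 completes the 16 down.
R2C2 = 16 − 9 = 7 completes the 16 across.

7, 2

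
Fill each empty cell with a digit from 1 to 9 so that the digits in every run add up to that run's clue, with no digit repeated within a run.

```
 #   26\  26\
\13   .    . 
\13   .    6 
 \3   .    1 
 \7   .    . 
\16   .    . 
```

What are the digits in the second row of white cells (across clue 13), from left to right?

7 6

3 in 2 cells must be {1,2}; 16 in 2 cells must be {7,9}.
R2C1 = 13 − 6 = 7 completes the 13 across.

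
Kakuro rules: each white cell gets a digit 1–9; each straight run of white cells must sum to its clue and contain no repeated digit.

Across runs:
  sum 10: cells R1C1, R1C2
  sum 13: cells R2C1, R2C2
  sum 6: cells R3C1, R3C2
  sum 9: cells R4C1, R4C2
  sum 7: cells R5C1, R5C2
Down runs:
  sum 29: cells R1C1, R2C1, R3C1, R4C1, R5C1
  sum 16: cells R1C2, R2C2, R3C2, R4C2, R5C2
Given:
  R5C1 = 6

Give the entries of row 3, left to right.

16 in 5 cells must be {1,2,3,4,6}.
R5C2 = 7 − 6 = 1 completes the 7 across.
No cell is forced outright now. R3C2 can only be 2 or 4 (the digits allowed by both its 6 across and its 16 down). If R3C2 = 4: that forces R2C2 = 6, R3C1 = 2, R2C1 = 7, R4C1 = 5, after which R4C2 would have to be in {4} for the 9 across but in {2,3} for the 16 down — contradiction. So R3C2 = 2.
R3C1 = 6 − 2 = 4 completes the 6 across.
Nothing is forced directly, so branch on R2C2, whose candidates are 4 or 6. If R2C2 = 6: that forces R2C1 = 7, R4C1 = 3, after which R4C2 would have to be in {6} for the 9 across but in {3,4} for the 16 down — contradiction. So R2C2 = 4.
R2C1 = 13 − 4 = 9 completes the 13 across.

4, 2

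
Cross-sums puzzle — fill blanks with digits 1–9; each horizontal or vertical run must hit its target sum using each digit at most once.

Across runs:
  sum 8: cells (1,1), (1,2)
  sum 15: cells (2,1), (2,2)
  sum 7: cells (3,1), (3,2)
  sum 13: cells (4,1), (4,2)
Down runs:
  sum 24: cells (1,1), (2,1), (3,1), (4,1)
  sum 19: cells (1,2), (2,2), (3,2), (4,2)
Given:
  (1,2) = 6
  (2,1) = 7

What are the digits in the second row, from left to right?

7 8

(1,1) = 8 − 6 = 2 completes the 8 across.
(2,2) = 15 − 7 = 8 completes the 15 across.
(3,1) = 6: the only remaining digit allowed by both the 7 across and the 24 down.
(3,2) = 7 − 6 = 1 completes the 7 across.
(4,1) = 24 − 15 = 9 completes the 24 down.
(4,2) = 13 − 9 = 4 completes the 13 across.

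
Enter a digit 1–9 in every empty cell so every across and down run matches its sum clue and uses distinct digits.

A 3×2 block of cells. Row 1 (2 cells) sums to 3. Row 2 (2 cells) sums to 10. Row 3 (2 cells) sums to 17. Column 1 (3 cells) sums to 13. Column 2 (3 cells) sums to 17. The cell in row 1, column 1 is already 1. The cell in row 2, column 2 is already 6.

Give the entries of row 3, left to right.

3 in 2 cells must be {1,2}; 17 in 2 cells must be {8,9}.
(1,2) = 3 − 1 = 2 completes the 3 across.
(2,1) = 10 − 6 = 4 completes the 10 across.
(3,1) = 13 − 5 = 8 completes the 13 down.
(3,2) = 17 − 8 = 9 completes the 17 across.

8 9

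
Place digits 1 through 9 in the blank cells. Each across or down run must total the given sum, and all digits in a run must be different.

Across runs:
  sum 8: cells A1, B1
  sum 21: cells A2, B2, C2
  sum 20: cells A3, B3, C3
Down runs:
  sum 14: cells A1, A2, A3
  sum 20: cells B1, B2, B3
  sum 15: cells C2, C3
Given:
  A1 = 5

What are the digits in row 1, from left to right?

5 3

B1 = 8 − 5 = 3 completes the 8 across.
No cell is forced outright now. A2 can only be 6 or 7 or 8 (the digits allowed by both its 21 across and its 14 down). If A2 = 7: then A3 would have to be in {3,4,5,6,7,8,9} for the 20 across but in {2} for the 14 down — contradiction. If A2 = 8: that forces B2 = 9, after which C2 would have to be in {4} for the 21 across but in {6,7,8,9} for the 15 down — contradiction. So A2 = 6.
B2 = 8: the only remaining digit allowed by both the 21 across and the 20 down.
C2 = 21 − 14 = 7 completes the 21 across.
A3 = 14 − 11 = 3 completes the 14 down.
B3 = 20 − 11 = 9 completes the 20 down.
C3 = 20 − 12 = 8 completes the 20 across.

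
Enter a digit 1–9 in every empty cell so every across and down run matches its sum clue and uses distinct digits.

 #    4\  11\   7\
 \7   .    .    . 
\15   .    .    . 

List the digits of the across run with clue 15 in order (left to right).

3 7 5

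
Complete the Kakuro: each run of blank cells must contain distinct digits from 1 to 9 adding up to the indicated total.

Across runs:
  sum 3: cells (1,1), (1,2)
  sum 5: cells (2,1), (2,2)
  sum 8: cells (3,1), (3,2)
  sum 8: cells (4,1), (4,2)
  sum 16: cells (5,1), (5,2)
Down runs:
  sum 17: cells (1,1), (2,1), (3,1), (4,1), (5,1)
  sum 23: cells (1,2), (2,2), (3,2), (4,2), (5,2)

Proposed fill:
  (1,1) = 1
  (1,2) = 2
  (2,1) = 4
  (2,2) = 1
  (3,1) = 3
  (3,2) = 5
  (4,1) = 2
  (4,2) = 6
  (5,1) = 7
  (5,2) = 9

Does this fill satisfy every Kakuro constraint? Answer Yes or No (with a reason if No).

Across: 1+2=3; 4+1=5; 3+5=8; 2+6=8; 7+9=16. Down: 1+4+3+2+7=17; 2+1+5+6+9=23. No digit repeats within any run.

Yes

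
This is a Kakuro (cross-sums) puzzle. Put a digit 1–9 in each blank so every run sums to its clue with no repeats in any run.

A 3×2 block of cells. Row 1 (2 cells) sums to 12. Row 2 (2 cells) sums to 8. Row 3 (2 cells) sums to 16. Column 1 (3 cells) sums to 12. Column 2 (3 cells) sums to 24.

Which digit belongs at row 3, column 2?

9

16 in 2 cells must be {7,9}; 24 in 3 cells must be {7,8,9}.
The 8 across and the 24 down share only 7, so (2,2) = 7.
Given what's placed, (3,2) must be 9 to fit the 16 across and 24 down.
(1,2) = 24 − 16 = 8 completes the 24 down.
(2,1) = 8 − 7 = 1 completes the 8 across.
(3,1) = 16 − 9 = 7 completes the 16 across.
(1,1) = 12 − 8 = 4 completes the 12 across.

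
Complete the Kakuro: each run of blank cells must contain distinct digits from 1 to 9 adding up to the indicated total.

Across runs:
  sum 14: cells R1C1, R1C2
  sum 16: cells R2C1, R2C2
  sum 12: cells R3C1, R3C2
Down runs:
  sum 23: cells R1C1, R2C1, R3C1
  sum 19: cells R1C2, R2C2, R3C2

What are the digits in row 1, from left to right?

16 in 2 cells must be {7,9}; 23 in 3 cells must be {6,8,9}.
The 16 across and the 23 down share only 9, so R2C1 = 9.
R2C2 = 16 − 9 = 7 completes the 16 across.
Given what's placed, R3C1 must be 8 to fit the 12 across and 23 down.
R3C2 = 12 − 8 = 4 completes the 12 across.
R1C1 = 23 − 17 = 6 completes the 23 down.
R1C2 = 14 − 6 = 8 completes the 14 across.

6 8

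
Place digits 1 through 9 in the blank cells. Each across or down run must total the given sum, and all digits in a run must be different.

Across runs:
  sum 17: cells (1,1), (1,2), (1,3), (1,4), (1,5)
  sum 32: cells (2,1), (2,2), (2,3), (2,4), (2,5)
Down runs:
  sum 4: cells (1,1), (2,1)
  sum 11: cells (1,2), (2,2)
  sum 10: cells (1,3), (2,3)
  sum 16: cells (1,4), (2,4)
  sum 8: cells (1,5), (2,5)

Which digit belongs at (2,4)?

4 in 2 cells must be {1,3}; 16 in 2 cells must be {7,9}.
Only 7 fits (1,4) under both its across sum 17 and down sum 16.
The 32 across and the 4 down share only 3, so (2,1) = 3.
(2,4) = 16 − 7 = 9 completes the 16 down.

9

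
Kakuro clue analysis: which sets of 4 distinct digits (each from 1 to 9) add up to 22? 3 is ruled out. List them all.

{1,4,8,9}; {1,5,7,9}; {1,6,7,8}; {2,4,7,9}; {2,5,6,9}; {2,5,7,8}; {4,5,6,7}

4 distinct digits from 1–9 sum between 10 and 30.
Dropping sets that contain 3.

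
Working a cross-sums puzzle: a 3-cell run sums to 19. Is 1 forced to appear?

No

Counterexample: {2,8,9} sums to 19 without using 1.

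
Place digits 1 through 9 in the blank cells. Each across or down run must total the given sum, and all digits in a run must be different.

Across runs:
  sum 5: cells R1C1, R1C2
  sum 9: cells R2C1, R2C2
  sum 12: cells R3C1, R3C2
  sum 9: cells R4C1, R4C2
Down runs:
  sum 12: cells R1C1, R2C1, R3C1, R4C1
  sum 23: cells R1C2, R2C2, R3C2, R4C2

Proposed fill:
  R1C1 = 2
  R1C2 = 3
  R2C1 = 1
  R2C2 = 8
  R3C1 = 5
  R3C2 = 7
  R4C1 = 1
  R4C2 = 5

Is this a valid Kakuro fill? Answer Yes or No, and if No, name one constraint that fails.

No — the down run R1C1–R4C1 sums to 9, not 12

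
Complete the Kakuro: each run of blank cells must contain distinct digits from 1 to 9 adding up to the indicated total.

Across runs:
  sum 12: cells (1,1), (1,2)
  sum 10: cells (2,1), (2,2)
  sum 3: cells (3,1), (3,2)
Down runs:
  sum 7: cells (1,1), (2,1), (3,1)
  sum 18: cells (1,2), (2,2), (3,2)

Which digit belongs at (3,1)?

2

3 in 2 cells must be {1,2}; 7 in 3 cells must be {1,2,4}.
The 12 across and the 7 down share only 4, so (1,1) = 4.
(1,2) = 12 − 4 = 8 completes the 12 across.
Given what's placed, (3,2) must be 1 to fit the 3 across and 18 down.
(2,2) = 18 − 9 = 9 completes the 18 down.
(3,1) = 3 − 1 = 2 completes the 3 across.
(2,1) = 10 − 9 = 1 completes the 10 across.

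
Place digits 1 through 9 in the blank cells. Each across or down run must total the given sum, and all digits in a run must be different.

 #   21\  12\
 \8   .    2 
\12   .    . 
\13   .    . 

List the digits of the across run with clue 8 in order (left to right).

6 2

R1C1 = 8 − 2 = 6 completes the 8 across.
Nothing is forced directly, so branch on R2C1, whose candidates are 7 or 8. If R2C1 = 7: then R2C2 would have to be in {5} for the 12 across but in {1,3,4,6,7,9} for the 12 down — contradiction. So R2C1 = 8.
R2C2 = 12 − 8 = 4 completes the 12 across.
R3C1 = 21 − 14 = 7 completes the 21 down.
R3C2 = 13 − 7 = 6 completes the 13 across.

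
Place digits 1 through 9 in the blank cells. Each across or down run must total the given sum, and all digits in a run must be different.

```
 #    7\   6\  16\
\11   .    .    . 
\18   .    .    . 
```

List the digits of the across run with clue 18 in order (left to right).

16 in 2 cells must be {7,9}.
The 11 across and the 16 down share only 7, so R1C3 = 7.
R2C3 = 16 − 7 = 9 completes the 16 down.
Given what's placed, R1C2 must be 1 to fit the 11 across and 6 down.
R2C2 = 6 − 1 = 5 completes the 6 down.
R1C1 = 11 − 8 = 3 completes the 11 across.
R2C1 = 18 − 14 = 4 completes the 18 across.

4 5 9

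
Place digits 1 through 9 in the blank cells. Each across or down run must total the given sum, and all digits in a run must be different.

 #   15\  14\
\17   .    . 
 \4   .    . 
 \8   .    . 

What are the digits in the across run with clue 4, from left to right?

1, 3

17 in 2 cells must be {8,9}; 4 in 2 cells must be {1,3}.
Nothing is forced directly, so branch on R1C1, whose candidates are 8 or 9. If R1C1 = 9: that forces R1C2 = 8, R2C1 = 1, after which R2C2 would have to be in {3} for the 4 across but in {1,2,4,5} for the 14 down — contradiction. So R1C1 = 8.
R1C2 = 17 − 8 = 9 completes the 17 across.
Nothing is forced directly, so branch on R2C1, whose candidates are 1 or 3. If R2C1 = 3: that forces R2C2 = 1, after which R3C1 would have to be in {1,2,3,5,6,7} for the 8 across but in {4} for the 15 down — contradiction. So R2C1 = 1.
R2C2 = 4 − 1 = 3 completes the 4 across.
R3C1 = 15 − 9 = 6 completes the 15 down.
R3C2 = 8 − 6 = 2 completes the 8 across.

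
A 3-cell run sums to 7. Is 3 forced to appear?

The only way to make 7 from 3 distinct digits is {1,2,4}, which does not contain 3.

No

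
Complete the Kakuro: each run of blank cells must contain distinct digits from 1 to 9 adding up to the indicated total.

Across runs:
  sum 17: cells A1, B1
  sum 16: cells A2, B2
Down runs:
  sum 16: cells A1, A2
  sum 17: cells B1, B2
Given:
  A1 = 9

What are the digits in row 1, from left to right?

17 in 2 cells must be {8,9}; 16 in 2 cells must be {7,9}.
B1 = 17 − 9 = 8 completes the 17 across.
A2 = 16 − 9 = 7 completes the 16 down.
B2 = 16 − 7 = 9 completes the 16 across.

9 8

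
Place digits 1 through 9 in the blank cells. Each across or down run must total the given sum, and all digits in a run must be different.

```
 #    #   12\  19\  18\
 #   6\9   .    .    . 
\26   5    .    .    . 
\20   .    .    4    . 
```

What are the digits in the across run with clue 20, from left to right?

1, 6, 4, 9

Given what's placed, R1C3 must be 6 to fit the 9 across and 19 down.
R2C3 = 19 − 10 = 9 completes the 19 down.
R3C1 = 6 − 5 = 1 completes the 6 down.
Nothing is forced directly, so branch on R2C4, whose candidates are 4 or 8. If R2C4 = 4: then R1C4 would have to be in {1,2} for the 9 across but in {5,6,8,9} for the 18 down — contradiction. So R2C4 = 8.
R1C4 = 1: the only remaining digit allowed by both the 9 across and the 18 down.
R2C2 = 26 − 22 = 4 completes the 26 across.
R3C4 = 18 − 9 = 9 completes the 18 down.
R1C2 = 9 − 7 = 2 completes the 9 across.
R3C2 = 20 − 14 = 6 completes the 20 across.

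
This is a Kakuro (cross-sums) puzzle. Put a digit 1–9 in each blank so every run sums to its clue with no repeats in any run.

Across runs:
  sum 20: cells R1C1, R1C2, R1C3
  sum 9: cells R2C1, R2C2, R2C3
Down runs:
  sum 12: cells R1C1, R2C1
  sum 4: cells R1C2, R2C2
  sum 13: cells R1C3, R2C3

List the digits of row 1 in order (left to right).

9 3 8

4 in 2 cells must be {1,3}.
The 20 across and the 4 down share only 3, so R1C2 = 3.
R2C2 = 4 − 3 = 1 completes the 4 down.
Nothing is forced directly, so branch on R2C1, whose candidates are 3 or 5. If R2C1 = 5: then R1C1 would have to be in {8,9} for the 20 across but in {7} for the 12 down — contradiction. So R2C1 = 3.
R1C1 = 12 − 3 = 9 completes the 12 down.
R1C3 = 20 − 12 = 8 completes the 20 across.
R2C3 = 9 − 4 = 5 completes the 9 across.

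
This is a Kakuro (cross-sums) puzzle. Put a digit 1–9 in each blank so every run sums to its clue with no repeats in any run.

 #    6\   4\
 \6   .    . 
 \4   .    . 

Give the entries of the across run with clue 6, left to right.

5 1

4 in 2 cells must be {1,3}.
The 6 across and the 4 down share only 1, so R1C2 = 1.
The 4 across and the 6 down share only 1, so R2C1 = 1.
R2C2 = 4 − 1 = 3 completes the 4 across.
R1C1 = 6 − 1 = 5 completes the 6 across.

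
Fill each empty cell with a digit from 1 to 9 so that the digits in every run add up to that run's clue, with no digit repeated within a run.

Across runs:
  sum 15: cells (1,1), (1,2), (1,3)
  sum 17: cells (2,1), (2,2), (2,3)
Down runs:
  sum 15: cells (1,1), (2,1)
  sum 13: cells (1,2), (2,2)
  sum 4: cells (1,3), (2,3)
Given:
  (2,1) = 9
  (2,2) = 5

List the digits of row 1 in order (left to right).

6, 8, 1

4 in 2 cells must be {1,3}.
(1,1) = 15 − 9 = 6 completes the 15 down.
(1,2) = 13 − 5 = 8 completes the 13 down.
(1,3) = 15 − 14 = 1 completes the 15 across.
(2,3) = 17 − 14 = 3 completes the 17 across.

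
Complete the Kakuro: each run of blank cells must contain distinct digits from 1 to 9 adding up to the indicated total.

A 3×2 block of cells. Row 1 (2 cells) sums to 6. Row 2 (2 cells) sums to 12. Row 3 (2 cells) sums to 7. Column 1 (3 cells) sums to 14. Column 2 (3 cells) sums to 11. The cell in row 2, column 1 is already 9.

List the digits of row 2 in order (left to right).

9, 3

(2,2) = 12 − 9 = 3 completes the 12 across.
Nothing is forced directly, so branch on (1,2), whose candidates are 1 or 2. If (1,2) = 1: then (1,1) would have to be in {5} for the 6 across but in {1,2,3,4} for the 14 down — contradiction. So (1,2) = 2.
(1,1) = 6 − 2 = 4 completes the 6 across.
(3,1) = 14 − 13 = 1 completes the 14 down.
(3,2) = 7 − 1 = 6 completes the 7 across.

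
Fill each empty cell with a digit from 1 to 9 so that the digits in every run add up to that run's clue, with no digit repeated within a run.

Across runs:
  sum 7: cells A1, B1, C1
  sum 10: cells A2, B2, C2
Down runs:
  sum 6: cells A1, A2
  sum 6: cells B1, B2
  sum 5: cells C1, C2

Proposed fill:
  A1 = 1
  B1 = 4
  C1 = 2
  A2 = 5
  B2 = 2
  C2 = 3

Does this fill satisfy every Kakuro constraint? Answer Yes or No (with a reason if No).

Across: 1+4+2=7; 5+2+3=10. Down: 1+5=6; 4+2=6; 2+3=5. No digit repeats within any run.

Yes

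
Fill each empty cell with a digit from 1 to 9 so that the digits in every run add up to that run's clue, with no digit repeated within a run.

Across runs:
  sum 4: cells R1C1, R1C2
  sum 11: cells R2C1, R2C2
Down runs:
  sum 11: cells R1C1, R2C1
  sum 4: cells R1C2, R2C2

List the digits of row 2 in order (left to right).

8 3

4 in 2 cells must be {1,3}.
The 4 across and the 11 down share only 3, so R1C1 = 3.
R1C2 = 4 − 3 = 1 completes the 4 across.
R2C1 = 11 − 3 = 8 completes the 11 down.
R2C2 = 11 − 8 = 3 completes the 11 across.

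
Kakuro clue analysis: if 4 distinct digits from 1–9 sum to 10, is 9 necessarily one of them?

The only way to make 10 from 4 distinct digits is {1,2,3,4}, which does not contain 9.

No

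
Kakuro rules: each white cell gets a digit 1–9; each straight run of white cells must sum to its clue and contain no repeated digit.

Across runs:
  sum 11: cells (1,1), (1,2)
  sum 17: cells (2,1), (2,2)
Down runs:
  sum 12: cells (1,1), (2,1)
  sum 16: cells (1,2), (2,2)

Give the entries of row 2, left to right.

17 in 2 cells must be {8,9}; 16 in 2 cells must be {7,9}.
The 17 across and the 16 down share only 9, so (2,2) = 9.
(1,2) = 16 − 9 = 7 completes the 16 down.
(2,1) = 17 − 9 = 8 completes the 17 across.
(1,1) = 11 − 7 = 4 completes the 11 across.

8 9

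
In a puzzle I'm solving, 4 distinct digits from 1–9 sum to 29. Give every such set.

{5,7,8,9}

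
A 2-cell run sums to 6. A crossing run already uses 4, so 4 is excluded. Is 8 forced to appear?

No

The only way to make 6 from 2 distinct digits under that restriction is {1,5}, which does not contain 8.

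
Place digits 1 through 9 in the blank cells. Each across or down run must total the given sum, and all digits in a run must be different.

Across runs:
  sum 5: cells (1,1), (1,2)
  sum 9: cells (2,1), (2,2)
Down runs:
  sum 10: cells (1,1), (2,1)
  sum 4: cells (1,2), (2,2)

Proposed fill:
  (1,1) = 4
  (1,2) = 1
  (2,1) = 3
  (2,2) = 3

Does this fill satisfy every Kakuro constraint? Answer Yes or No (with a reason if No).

No — the down run (1,1)–(2,1) sums to 7, not 10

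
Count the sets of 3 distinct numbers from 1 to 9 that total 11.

3 distinct digits from 1–9 sum between 6 and 24.
Enumerating: {1,2,8}, {1,3,7}, {1,4,6}, {2,3,6}, {2,4,5}.

5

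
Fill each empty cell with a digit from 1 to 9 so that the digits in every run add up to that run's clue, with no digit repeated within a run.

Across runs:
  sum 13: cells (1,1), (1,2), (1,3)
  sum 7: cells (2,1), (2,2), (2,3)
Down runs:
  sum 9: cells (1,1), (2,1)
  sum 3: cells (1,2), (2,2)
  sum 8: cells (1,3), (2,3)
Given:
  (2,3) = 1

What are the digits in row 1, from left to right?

7 in 3 cells must be {1,2,4}; 3 in 2 cells must be {1,2}.
(1,3) = 8 − 1 = 7 completes the 8 down.
Given what's placed, (2,2) must be 2 to fit the 7 across and 3 down.
(1,2) = 3 − 2 = 1 completes the 3 down.
(2,1) = 7 − 3 = 4 completes the 7 across.
(1,1) = 13 − 8 = 5 completes the 13 across.

5 1 7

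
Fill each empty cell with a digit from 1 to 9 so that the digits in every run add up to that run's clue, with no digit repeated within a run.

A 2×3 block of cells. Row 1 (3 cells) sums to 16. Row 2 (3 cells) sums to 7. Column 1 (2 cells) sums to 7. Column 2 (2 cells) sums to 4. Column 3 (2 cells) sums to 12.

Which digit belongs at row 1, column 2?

7 in 3 cells must be {1,2,4}; 4 in 2 cells must be {1,3}.
The 7 across and the 4 down share only 1, so (2,2) = 1.
Given what's placed, (2,3) must be 4 to fit the 7 across and 12 down.
(1,2) = 4 − 1 = 3 completes the 4 down.
(1,3) = 12 − 4 = 8 completes the 12 down.
(2,1) = 7 − 5 = 2 completes the 7 across.
(1,1) = 16 − 11 = 5 completes the 16 across.

3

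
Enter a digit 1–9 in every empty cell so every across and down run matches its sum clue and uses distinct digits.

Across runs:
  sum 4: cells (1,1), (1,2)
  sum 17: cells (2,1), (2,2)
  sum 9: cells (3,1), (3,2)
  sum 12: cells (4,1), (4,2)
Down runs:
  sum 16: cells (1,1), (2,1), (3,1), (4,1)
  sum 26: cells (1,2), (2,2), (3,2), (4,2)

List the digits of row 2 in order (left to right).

8, 9

4 in 2 cells must be {1,3}; 17 in 2 cells must be {8,9}.
Only 3 fits (1,2) under both its across sum 4 and down sum 26.
(1,1) = 4 − 3 = 1 completes the 4 across.
Nothing is forced directly, so branch on (3,2), whose candidates are 6 or 8. If (3,2) = 8: that forces (2,2) = 9, after which (3,1) would have to be in {1} for the 9 across but in {2,3,4,5,6,7,8,9} for the 16 down — contradiction. So (3,2) = 6.
(3,1) = 9 − 6 = 3 completes the 9 across.
(2,1) = 8: the only remaining digit allowed by both the 17 across and the 16 down.
(2,2) = 17 − 8 = 9 completes the 17 across.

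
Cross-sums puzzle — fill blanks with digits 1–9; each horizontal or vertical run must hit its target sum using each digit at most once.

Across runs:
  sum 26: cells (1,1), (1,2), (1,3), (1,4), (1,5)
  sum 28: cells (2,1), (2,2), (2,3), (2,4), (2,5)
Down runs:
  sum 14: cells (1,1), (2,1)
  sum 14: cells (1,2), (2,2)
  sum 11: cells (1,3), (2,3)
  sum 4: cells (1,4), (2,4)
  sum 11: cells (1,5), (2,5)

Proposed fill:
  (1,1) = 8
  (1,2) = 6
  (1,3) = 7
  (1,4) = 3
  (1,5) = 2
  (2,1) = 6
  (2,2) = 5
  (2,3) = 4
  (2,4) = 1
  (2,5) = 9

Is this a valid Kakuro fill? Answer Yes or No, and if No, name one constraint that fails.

No — the across run (2,1)–(2,5) sums to 25, not 28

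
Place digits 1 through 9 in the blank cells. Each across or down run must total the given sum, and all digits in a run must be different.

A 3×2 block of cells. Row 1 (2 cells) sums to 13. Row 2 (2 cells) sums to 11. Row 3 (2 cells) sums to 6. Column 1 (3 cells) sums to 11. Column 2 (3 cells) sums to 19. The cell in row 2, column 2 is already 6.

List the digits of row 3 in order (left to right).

2, 4

(2,1) = 11 − 6 = 5 completes the 11 across.
Given what's placed, (1,1) must be 4 to fit the 13 across and 11 down.
(1,2) = 13 − 4 = 9 completes the 13 across.
(3,1) = 11 − 9 = 2 completes the 11 down.
(3,2) = 6 − 2 = 4 completes the 6 across.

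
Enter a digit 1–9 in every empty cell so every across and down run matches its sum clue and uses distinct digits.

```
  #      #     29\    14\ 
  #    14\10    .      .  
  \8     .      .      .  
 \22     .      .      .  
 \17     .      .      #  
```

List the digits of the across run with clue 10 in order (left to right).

7 3

17 in 2 cells must be {8,9}; 29 in 4 cells must be {5,7,8,9}.
Only 5 fits R2C2 under both its across sum 8 and down sum 29.
Nothing is forced directly, so branch on R4C1, whose candidates are 8 or 9. If R4C1 = 9: then R3C1 would have to be in {5,6,7,8,9} for the 22 across but in {1,2,3,4} for the 14 down — contradiction. So R4C1 = 8.
R3C1 = 5: the only remaining digit allowed by both the 22 across and the 14 down.
R4C2 = 17 − 8 = 9 completes the 17 across.
R2C1 = 14 − 13 = 1 completes the 14 down.
R2C3 = 8 − 6 = 2 completes the 8 across.
Given what's placed, R3C2 must be 8 to fit the 22 across and 29 down.
R3C3 = 22 − 13 = 9 completes the 22 across.
R1C2 = 29 − 22 = 7 completes the 29 down.
R1C3 = 10 − 7 = 3 completes the 10 across.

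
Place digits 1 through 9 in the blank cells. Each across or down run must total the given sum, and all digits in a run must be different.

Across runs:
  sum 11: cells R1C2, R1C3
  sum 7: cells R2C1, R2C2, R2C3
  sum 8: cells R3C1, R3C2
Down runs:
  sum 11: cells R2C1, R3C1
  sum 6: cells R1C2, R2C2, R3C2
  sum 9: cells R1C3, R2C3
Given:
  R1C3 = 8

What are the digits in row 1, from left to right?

3, 8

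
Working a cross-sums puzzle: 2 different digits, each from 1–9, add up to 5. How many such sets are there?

2

2 distinct digits from 1–9 sum between 3 and 17.
Enumerating: {1,4}, {2,3}.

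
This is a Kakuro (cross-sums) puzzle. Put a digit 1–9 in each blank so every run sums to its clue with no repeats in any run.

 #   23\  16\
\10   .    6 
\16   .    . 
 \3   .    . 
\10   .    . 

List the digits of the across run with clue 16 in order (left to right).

16 in 2 cells must be {7,9}; 3 in 2 cells must be {1,2}.
R1C1 = 10 − 6 = 4 completes the 10 across.
R2C2 = 7: the only remaining digit allowed by both the 16 across and the 16 down.
R3C1 = 2: the only remaining digit allowed by both the 3 across and the 23 down.
R3C2 = 3 − 2 = 1 completes the 3 across.
R4C2 = 16 − 14 = 2 completes the 16 down.
R2C1 = 16 − 7 = 9 completes the 16 across.
R4C1 = 10 − 2 = 8 completes the 10 across.

9, 7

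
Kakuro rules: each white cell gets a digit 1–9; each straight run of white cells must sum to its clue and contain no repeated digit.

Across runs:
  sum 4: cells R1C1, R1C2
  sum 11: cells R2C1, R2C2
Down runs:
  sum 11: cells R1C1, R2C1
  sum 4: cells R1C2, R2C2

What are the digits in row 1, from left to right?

3, 1

4 in 2 cells must be {1,3}.
The 4 across and the 11 down share only 3, so R1C1 = 3.
R1C2 = 4 − 3 = 1 completes the 4 across.
R2C1 = 11 − 3 = 8 completes the 11 down.
R2C2 = 11 − 8 = 3 completes the 11 across.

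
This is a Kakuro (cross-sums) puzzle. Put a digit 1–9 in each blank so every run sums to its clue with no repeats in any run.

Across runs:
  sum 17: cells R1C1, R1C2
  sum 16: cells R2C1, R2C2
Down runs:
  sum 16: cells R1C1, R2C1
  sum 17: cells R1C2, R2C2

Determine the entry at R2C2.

17 in 2 cells must be {8,9}; 16 in 2 cells must be {7,9}.
The 17 across and the 16 down share only 9, so R1C1 = 9.
R1C2 = 17 − 9 = 8 completes the 17 across.
R2C1 = 16 − 9 = 7 completes the 16 down.
R2C2 = 16 − 7 = 9 completes the 16 across.

9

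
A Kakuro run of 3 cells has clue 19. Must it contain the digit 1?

No

Counterexample: {2,8,9} sums to 19 without using 1.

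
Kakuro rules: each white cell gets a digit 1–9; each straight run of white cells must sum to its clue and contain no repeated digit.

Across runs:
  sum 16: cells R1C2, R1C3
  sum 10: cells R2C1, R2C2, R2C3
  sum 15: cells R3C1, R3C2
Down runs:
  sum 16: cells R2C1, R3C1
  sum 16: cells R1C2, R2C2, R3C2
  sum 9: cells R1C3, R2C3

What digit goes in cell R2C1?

7

16 in 2 cells must be {7,9}.
The 16 across and the 9 down share only 7, so R1C3 = 7.
Intersecting the 10 across with the 16 down forces R2C1 = 7.
R2C3 = 9 − 7 = 2 completes the 9 down.
R3C1 = 16 − 7 = 9 completes the 16 down.
R3C2 = 15 − 9 = 6 completes the 15 across.
R1C2 = 16 − 7 = 9 completes the 16 across.
R2C2 = 10 − 9 = 1 completes the 10 across.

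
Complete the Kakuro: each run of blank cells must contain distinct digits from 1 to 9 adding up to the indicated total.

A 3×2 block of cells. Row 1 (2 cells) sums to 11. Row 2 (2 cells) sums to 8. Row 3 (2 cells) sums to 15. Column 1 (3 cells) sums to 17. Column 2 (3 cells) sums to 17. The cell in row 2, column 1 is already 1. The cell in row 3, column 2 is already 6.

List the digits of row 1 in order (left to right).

7 4

(2,2) = 8 − 1 = 7 completes the 8 across.
(3,1) = 15 − 6 = 9 completes the 15 across.
(1,1) = 17 − 10 = 7 completes the 17 down.
(1,2) = 11 − 7 = 4 completes the 11 across.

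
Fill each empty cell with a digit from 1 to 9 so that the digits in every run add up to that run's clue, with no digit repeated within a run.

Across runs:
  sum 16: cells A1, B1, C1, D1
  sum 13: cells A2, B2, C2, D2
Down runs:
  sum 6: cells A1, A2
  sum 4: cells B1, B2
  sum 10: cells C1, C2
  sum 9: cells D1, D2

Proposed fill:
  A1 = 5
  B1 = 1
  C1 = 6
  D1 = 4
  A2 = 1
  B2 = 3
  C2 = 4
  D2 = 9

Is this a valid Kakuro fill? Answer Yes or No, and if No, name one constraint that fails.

No — the down run D1–D2 sums to 13, not 9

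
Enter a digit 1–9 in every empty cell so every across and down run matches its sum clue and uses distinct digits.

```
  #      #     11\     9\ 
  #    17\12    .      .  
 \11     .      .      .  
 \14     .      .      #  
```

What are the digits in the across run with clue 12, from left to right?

17 in 2 cells must be {8,9}.
The 11 across and the 17 down share only 8, so R2C1 = 8.
R3C1 = 17 − 8 = 9 completes the 17 down.
R3C2 = 14 − 9 = 5 completes the 14 across.
R1C2 = 4: the only remaining digit allowed by both the 12 across and the 11 down.
R1C3 = 12 − 4 = 8 completes the 12 across.
R2C2 = 11 − 9 = 2 completes the 11 down.
R2C3 = 11 − 10 = 1 completes the 11 across.

4 8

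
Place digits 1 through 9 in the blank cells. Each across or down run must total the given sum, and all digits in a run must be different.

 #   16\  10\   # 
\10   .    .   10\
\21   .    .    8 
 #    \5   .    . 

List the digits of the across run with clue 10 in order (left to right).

16 in 2 cells must be {7,9}.
R3C3 = 10 − 8 = 2 completes the 10 down.
R3C2 = 5 − 2 = 3 completes the 5 across.
R2C2 = 6: the only remaining digit allowed by both the 21 across and the 10 down.
R1C2 = 10 − 9 = 1 completes the 10 down.
R2C1 = 21 − 14 = 7 completes the 21 across.
R1C1 = 10 − 1 = 9 completes the 10 across.

9 1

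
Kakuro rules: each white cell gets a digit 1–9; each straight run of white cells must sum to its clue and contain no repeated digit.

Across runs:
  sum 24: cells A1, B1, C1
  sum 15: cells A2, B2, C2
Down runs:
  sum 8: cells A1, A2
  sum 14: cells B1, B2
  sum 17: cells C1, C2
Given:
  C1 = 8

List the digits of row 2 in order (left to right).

1 5 9

24 in 3 cells must be {7,8,9}; 17 in 2 cells must be {8,9}.
Given what's placed, A1 must be 7 to fit the 24 across and 8 down.
B1 = 24 − 15 = 9 completes the 24 across.
A2 = 8 − 7 = 1 completes the 8 down.
B2 = 14 − 9 = 5 completes the 14 down.
C2 = 15 − 6 = 9 completes the 15 across.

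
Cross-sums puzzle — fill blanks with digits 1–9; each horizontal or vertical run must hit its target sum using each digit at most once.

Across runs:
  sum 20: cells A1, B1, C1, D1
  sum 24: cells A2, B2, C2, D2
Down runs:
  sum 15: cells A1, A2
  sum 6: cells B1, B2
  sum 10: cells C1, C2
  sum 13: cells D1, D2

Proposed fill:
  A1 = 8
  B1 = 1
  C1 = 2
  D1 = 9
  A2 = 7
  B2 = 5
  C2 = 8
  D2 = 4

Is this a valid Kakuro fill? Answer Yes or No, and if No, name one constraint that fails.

Across: 8+1+2+9=20; 7+5+8+4=24. Down: 8+7=15; 1+5=6; 2+8=10; 9+4=13. No digit repeats within any run.

Yes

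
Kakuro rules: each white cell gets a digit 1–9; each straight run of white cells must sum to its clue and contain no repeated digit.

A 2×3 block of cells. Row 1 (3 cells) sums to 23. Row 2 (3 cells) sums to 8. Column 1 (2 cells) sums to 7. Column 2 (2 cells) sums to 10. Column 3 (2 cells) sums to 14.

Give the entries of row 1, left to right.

6 8 9

23 in 3 cells must be {6,8,9}.
The 23 across and the 7 down share only 6, so (1,1) = 6.
(2,1) = 7 − 6 = 1 completes the 7 down.
Given what's placed, (2,3) must be 5 to fit the 8 across and 14 down.
(1,3) = 14 − 5 = 9 completes the 14 down.
(2,2) = 8 − 6 = 2 completes the 8 across.
(1,2) = 23 − 15 = 8 completes the 23 across.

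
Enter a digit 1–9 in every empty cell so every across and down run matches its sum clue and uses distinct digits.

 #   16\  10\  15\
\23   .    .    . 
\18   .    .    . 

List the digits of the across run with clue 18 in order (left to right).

7 2 9

23 in 3 cells must be {6,8,9}; 16 in 2 cells must be {7,9}.
The 23 across and the 16 down share only 9, so R1C1 = 9.
R2C1 = 16 − 9 = 7 completes the 16 down.
Nothing is forced directly, so branch on R1C2, whose candidates are 6 or 8. If R1C2 = 6: that forces R1C3 = 8, after which R2C2 would have to be in {2,3,5,6,8,9} for the 18 across but in {4} for the 10 down — contradiction. So R1C2 = 8.
R1C3 = 23 − 17 = 6 completes the 23 across.
R2C2 = 10 − 8 = 2 completes the 10 down.
R2C3 = 18 − 9 = 9 completes the 18 across.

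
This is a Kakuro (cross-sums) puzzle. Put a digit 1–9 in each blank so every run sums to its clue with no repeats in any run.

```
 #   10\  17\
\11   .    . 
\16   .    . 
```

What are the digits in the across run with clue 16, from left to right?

16 in 2 cells must be {7,9}; 17 in 2 cells must be {8,9}.
The 16 across and the 17 down share only 9, so R2C2 = 9.
R1C2 = 17 − 9 = 8 completes the 17 down.
R2C1 = 16 − 9 = 7 completes the 16 across.
R1C1 = 11 − 8 = 3 completes the 11 across.

7 9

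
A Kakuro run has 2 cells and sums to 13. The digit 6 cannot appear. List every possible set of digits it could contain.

2 distinct digits from 1–9 sum between 3 and 17.
Dropping sets that contain 6.

{4,9}; {5,8}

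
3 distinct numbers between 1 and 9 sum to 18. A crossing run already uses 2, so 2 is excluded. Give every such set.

3 distinct digits from 1–9 sum between 6 and 24.
Dropping sets that contain 2.

{1,8,9}; {3,6,9}; {3,7,8}; {4,5,9}; {4,6,8}; {5,6,7}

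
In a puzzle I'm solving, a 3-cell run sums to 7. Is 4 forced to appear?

The only way to make 7 from 3 distinct digits is {1,2,4}, which contains 4.

Yes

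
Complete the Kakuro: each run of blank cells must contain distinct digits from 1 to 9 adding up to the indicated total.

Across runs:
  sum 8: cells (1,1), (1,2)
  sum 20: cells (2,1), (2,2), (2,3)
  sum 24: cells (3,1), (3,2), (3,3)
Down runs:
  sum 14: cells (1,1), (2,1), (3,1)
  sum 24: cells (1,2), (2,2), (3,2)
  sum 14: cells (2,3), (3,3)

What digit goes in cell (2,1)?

6

24 in 3 cells must be {7,8,9}.
Only 7 fits (1,2) under both its across sum 8 and down sum 24.
(1,1) = 8 − 7 = 1 completes the 8 across.
Nothing is forced directly, so branch on (2,2), whose candidates are 8 or 9. If (2,2) = 8: that forces (3,2) = 9, (3,3) = 8, after which (2,3) would have to be in {3,5,7,9} for the 20 across but in {6} for the 14 down — contradiction. So (2,2) = 9.
(3,2) = 24 − 16 = 8 completes the 24 down.
(3,3) = 9: the only remaining digit allowed by both the 24 across and the 14 down.
(2,3) = 14 − 9 = 5 completes the 14 down.
(3,1) = 24 − 17 = 7 completes the 24 across.
(2,1) = 20 − 14 = 6 completes the 20 across.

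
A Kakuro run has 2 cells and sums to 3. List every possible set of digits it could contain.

{1,2}

2 distinct digits from 1–9 sum between 3 and 17.
Only one set works: {1,2}.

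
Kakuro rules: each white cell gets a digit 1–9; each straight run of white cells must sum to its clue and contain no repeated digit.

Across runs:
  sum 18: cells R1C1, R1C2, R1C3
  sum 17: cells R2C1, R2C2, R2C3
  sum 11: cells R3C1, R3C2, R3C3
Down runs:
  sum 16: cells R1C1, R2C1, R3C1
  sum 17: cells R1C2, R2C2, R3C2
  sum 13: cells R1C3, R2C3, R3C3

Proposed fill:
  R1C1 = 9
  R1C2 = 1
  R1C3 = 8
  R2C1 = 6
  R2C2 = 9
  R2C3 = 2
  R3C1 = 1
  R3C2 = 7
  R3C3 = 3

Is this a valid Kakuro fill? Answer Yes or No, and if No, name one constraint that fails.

Across: 9+1+8=18; 6+9+2=17; 1+7+3=11. Down: 9+6+1=16; 1+9+7=17; 8+2+3=13. No digit repeats within any run.

Yes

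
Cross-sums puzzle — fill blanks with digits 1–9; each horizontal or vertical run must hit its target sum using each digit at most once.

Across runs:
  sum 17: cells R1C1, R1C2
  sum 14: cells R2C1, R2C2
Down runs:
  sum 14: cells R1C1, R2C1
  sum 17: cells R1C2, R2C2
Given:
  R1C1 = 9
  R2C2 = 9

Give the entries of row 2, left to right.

17 in 2 cells must be {8,9}.
R1C2 = 17 − 9 = 8 completes the 17 across.
R2C1 = 14 − 9 = 5 completes the 14 across.

5, 9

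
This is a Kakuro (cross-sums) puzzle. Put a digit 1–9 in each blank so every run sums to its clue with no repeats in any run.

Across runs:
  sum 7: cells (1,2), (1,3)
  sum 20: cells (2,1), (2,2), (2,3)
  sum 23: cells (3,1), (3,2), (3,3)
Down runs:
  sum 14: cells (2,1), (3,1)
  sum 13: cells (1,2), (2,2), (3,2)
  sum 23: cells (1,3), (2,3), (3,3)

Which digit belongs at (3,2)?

9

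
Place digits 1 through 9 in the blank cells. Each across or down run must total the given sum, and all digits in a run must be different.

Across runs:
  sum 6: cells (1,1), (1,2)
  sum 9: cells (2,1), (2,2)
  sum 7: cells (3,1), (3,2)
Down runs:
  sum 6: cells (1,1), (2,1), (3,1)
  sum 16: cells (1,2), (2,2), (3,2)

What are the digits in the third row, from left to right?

6 in 3 cells must be {1,2,3}.
Nothing is forced directly, so branch on (3,1), whose candidates are 1 or 2 or 3. If (3,1) = 1: that forces (1,1) = 2, (1,2) = 4, (2,1) = 3, after which (2,2) would have to be in {6} for the 9 across but in {3,5,7,9} for the 16 down — contradiction. If (3,1) = 2: that forces (1,1) = 1, (1,2) = 5, (2,1) = 3, after which (2,2) would have to be in {6} for the 9 across but in {2,3,4,7,8,9} for the 16 down — contradiction. So (3,1) = 3.
(3,2) = 7 − 3 = 4 completes the 7 across.
Given what's placed, (1,2) must be 5 to fit the 6 across and 16 down.
(2,2) = 16 − 9 = 7 completes the 16 down.
(1,1) = 6 − 5 = 1 completes the 6 across.
(2,1) = 9 − 7 = 2 completes the 9 across.

3 4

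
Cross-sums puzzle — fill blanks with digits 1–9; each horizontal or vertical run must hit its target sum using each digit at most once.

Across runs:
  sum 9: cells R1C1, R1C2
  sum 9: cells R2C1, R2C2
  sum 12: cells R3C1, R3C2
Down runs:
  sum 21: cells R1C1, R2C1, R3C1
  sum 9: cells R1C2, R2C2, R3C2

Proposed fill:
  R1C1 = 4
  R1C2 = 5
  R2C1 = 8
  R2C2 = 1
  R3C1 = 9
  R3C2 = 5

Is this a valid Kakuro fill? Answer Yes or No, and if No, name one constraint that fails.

No — the across run R3C1–R3C2 sums to 14, not 12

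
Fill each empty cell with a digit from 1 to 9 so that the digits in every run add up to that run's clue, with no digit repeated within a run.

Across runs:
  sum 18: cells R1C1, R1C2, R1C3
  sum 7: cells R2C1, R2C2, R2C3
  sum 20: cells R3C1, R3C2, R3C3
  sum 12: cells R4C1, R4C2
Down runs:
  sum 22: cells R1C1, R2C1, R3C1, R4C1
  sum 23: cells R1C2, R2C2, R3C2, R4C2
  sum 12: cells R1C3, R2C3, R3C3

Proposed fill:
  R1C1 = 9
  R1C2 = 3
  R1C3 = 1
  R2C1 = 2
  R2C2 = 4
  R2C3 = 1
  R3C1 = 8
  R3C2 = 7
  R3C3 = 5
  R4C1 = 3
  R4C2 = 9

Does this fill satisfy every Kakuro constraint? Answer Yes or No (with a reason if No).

No — the down run R1C3–R3C3 sums to 7, not 12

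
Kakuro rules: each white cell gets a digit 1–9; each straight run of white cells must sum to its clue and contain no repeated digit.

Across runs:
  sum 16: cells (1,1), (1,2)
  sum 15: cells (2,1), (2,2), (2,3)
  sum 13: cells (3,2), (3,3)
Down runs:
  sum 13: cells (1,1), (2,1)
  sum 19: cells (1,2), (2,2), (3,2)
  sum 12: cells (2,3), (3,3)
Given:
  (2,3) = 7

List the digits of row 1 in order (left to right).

16 in 2 cells must be {7,9}.
(3,3) = 12 − 7 = 5 completes the 12 down.
(3,2) = 13 − 5 = 8 completes the 13 across.
No cell is forced outright now. (2,1) can only be 5 or 6 (the digits allowed by both its 15 across and its 13 down). If (2,1) = 5: then (1,1) would have to be in {7,9} for the 16 across but in {8} for the 13 down — contradiction. So (2,1) = 6.
(1,1) = 13 − 6 = 7 completes the 13 down.
(1,2) = 16 − 7 = 9 completes the 16 across.
(2,2) = 15 − 13 = 2 completes the 15 across.

7 9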